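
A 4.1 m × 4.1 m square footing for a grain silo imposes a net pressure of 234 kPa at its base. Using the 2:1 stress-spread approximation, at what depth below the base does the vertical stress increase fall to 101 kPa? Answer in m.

2:1 spreading — at depth z the loaded area has grown by z in each plan dimension:
qB²/(B+z)² = Δσ_z ⇒ z = B(√(q/Δσ_z) − 1) = 4.1×(√(234/101) − 1) = 2.141 m

z ≈ 2.14 m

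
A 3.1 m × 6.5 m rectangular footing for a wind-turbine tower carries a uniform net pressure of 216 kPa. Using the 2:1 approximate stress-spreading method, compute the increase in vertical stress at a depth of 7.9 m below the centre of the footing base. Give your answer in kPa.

By the 2:1 method the load spreads at 1 horizontal : 2 vertical, so at depth z the loaded area has grown by z in each plan dimension:
Δσ = qBL/((B+z)(L+z)) = 216×3.1×6.5/((3.1+7.9)(6.5+7.9)) = 27.477 kPa

Δσ_z ≈ 27.5 kPa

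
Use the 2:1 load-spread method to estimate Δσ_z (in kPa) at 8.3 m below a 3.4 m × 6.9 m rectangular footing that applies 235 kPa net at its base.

Δσ_z ≈ 31 kPa

By the 2:1 method the load spreads at 1 horizontal : 2 vertical, so at depth z the loaded area has grown by z in each plan dimension:
Δσ = qBL/((B+z)(L+z)) = 235×3.4×6.9/((3.4+8.3)(6.9+8.3)) = 31 kPa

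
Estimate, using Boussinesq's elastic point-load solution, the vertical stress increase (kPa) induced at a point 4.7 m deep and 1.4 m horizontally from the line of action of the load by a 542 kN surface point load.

Boussinesq vertical stress below a point load on an elastic half-space:
Δσ_z = 3P/(2πz²) · [1 + (r/z)²]^(−5/2)
r/z = 1.4/4.7 = 0.29787; [1+(r/z)²]^(−5/2) = 0.80854.
Δσ_z = 3×542/(2π×4.7²) × 0.80854 = 11.715 × 0.80854 = 9.472 kPa

Δσ_z ≈ 9.47 kPa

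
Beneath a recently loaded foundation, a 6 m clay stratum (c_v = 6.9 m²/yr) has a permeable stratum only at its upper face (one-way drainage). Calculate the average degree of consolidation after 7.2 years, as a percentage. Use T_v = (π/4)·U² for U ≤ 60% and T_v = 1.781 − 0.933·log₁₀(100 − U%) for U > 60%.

U ≈ 97.3 %

Drainage path length: H_d = H = 6 m (single drainage).
T_v = c_v·t/H_d² = 6.9×7.2/6² = 1.38.
T_v = 1.38 corresponds to the U > 60% branch:
U = 1 − 10^((1.781 − T_v)/0.933)/100 = 0.9731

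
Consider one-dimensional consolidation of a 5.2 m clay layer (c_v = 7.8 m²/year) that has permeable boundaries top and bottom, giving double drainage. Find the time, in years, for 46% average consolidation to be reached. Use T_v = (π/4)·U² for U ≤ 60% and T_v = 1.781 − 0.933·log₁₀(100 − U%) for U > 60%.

Drainage path length: H_d = H/2 = 2.6 m (double drainage).
U ≤ 60%: T_v = (π/4)·U² = (π/4)×0.46² = 0.16619.
t = T_v·H_d²/c_v = 0.16619×2.6²/7.8 = 0.144 years.

t ≈ 0.144 years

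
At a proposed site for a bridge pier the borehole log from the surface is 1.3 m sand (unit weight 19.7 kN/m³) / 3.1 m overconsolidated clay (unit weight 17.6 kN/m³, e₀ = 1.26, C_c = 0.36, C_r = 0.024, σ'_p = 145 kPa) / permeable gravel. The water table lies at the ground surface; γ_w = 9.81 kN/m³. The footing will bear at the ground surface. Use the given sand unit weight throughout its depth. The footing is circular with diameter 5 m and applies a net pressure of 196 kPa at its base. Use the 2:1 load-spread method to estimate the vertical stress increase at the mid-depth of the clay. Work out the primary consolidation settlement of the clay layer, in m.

S_c ≈ 0.0205 m

Mid-depth of clay below the ground surface: z = 1.3 + 3.1/2 = 2.85 m.
Total vertical stress at mid-clay: σ_v = 19.7×1.3 + 17.6×1.55 = 52.89 kPa.
Pore pressure: u = 9.81×(2.85 − 0) = 27.959 kPa.
Initial effective stress: σ'_0 = σ_v − u = 52.89 − 27.959 = 24.931 kPa.
Stress increase at mid-clay by the 2:1 spreading method:
Δσ ≈ qD²/(D+z)² = 196×5²/(5+2.85)² = 79.516 kPa
Final effective stress: σ'_f = 24.931 + 79.516 = 104.45 kPa.
σ'_f = 104.45 ≤ σ'_p = 145 kPa, so the clay remains overconsolidated and only the recompression index applies:
S_c = C_r·H/(1+e₀)·log₁₀(σ'_f/σ'_0) = 0.024×3.1/2.26×log₁₀(104.45/24.931)
    = 0.032921 × 0.62217 = 0.02048 m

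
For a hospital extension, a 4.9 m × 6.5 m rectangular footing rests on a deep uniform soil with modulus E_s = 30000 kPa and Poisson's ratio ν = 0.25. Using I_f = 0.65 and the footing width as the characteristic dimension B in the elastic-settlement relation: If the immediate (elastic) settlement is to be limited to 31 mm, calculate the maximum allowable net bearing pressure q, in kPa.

q ≈ 311 kPa

S_e = q·B·(1−ν²)/E_s · I_f  ⇒  q = S_e·E_s / (B·(1−ν²)·I_f).
q = 0.031 × 30000 / (4.9 × 0.9375 × 0.65) = 311.5 kPa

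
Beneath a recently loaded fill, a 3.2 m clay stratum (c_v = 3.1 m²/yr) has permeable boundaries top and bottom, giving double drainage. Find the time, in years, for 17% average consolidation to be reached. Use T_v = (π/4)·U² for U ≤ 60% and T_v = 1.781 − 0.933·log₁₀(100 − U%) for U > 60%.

t ≈ 0.0187 years

Drainage path length: H_d = H/2 = 1.6 m (double drainage).
U ≤ 60%: T_v = (π/4)·U² = (π/4)×0.17² = 0.022698.
t = T_v·H_d²/c_v = 0.022698×1.6²/3.1 = 0.01874 years.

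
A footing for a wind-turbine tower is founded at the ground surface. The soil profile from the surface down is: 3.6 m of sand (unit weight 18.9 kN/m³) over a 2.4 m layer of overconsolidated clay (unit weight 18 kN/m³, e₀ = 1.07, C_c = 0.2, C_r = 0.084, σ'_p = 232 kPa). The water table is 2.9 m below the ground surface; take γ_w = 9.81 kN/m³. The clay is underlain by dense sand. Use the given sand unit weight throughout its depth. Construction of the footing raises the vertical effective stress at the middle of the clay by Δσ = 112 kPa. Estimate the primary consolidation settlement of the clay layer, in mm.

S_c ≈ 40 mm

Mid-depth of clay below the ground surface: z = 3.6 + 2.4/2 = 4.8 m.
Total vertical stress at mid-clay: σ_v = 18.9×3.6 + 18×1.2 = 89.64 kPa.
Pore pressure: u = 9.81×(4.8 − 2.9) = 18.639 kPa.
Initial effective stress: σ'_0 = σ_v − u = 89.64 − 18.639 = 71.001 kPa.
Final effective stress: σ'_f = 71.001 + 112 = 183 kPa.
σ'_f = 183 ≤ σ'_p = 232 kPa, so the clay remains overconsolidated and only the recompression index applies:
S_c = C_r·H/(1+e₀)·log₁₀(σ'_f/σ'_0) = 0.084×2.4/2.07×log₁₀(183/71.001)
    = 0.09739 × 0.41119 = 0.04005 m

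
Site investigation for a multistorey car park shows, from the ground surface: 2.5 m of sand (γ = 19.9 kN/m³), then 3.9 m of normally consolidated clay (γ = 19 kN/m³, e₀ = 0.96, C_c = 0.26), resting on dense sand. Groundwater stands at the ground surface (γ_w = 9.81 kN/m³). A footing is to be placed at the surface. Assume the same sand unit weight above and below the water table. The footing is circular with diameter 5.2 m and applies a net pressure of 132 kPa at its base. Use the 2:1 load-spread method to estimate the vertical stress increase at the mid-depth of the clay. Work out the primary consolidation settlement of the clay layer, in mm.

Mid-depth of clay below the ground surface: z = 2.5 + 3.9/2 = 4.45 m.
Total vertical stress at mid-clay: σ_v = 19.9×2.5 + 19×1.95 = 86.8 kPa.
Pore pressure: u = 9.81×(4.45 − 0) = 43.655 kPa.
Initial effective stress: σ'_0 = σ_v − u = 86.8 − 43.655 = 43.145 kPa.
Stress increase at mid-clay by the 2:1 spreading method:
Δσ ≈ qD²/(D+z)² = 132×5.2²/(5.2+4.45)² = 38.329 kPa
Final effective stress: σ'_f = σ'_0 + Δσ = 43.145 + 38.329 = 81.474 kPa.
Normally consolidated clay, so the full stress increment lies on the virgin compression line:
S_c = C_c·H/(1+e₀)·log₁₀(σ'_f/σ'_0) = 0.26×3.9/(1+0.96)×log₁₀(81.474/43.145)
    = 0.51735 × 0.27609 = 0.1428 m

S_c ≈ 143 mm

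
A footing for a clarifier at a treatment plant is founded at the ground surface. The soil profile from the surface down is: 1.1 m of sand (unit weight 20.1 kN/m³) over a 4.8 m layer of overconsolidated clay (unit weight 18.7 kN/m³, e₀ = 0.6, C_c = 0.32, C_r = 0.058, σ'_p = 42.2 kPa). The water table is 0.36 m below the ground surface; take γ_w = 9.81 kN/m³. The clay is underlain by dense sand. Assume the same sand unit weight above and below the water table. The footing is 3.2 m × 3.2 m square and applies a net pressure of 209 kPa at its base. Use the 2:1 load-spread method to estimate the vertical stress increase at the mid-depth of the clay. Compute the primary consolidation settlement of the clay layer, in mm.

Mid-depth of clay below the ground surface: z = 1.1 + 4.8/2 = 3.5 m.
Total vertical stress at mid-clay: σ_v = 20.1×1.1 + 18.7×2.4 = 66.99 kPa.
Pore pressure: u = 9.81×(3.5 − 0.36) = 30.803 kPa.
Initial effective stress: σ'_0 = σ_v − u = 66.99 − 30.803 = 36.187 kPa.
Stress increase at mid-clay by the 2:1 spreading method:
Δσ = qBL/((B+z)(L+z)) = 209×3.2×3.2/((3.2+3.5)(3.2+3.5)) = 47.676 kPa
Final effective stress: σ'_f = 36.187 + 47.676 = 83.863 kPa.
σ'_f = 83.863 > σ'_p = 42.2 kPa, so the stress path crosses the preconsolidation pressure — recompression up to σ'_p, then virgin compression beyond:
S_c = H/(1+e₀)·[C_r·log₁₀(σ'_p/σ'_0) + C_c·log₁₀(σ'_f/σ'_p)]
    = 4.8/1.6 × [0.058×log₁₀(42.2/36.187) + 0.32×log₁₀(83.863/42.2)]
    = 3 × [0.0038721 + 0.095443] = 0.2979 m

S_c ≈ 298 mm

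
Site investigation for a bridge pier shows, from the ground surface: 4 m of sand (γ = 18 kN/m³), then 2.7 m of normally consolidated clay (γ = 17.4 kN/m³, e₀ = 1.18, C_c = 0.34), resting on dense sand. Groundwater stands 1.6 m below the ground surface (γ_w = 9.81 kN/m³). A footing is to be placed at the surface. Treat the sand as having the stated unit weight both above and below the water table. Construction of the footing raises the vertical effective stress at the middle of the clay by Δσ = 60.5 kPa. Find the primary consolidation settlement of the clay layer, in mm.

S_c ≈ 130 mm

Mid-depth of clay below the ground surface: z = 4 + 2.7/2 = 5.35 m.
Total vertical stress at mid-clay: σ_v = 18×4 + 17.4×1.35 = 95.49 kPa.
Pore pressure: u = 9.81×(5.35 − 1.6) = 36.788 kPa.
Initial effective stress: σ'_0 = σ_v − u = 95.49 − 36.788 = 58.702 kPa.
Final effective stress: σ'_f = σ'_0 + Δσ = 58.702 + 60.5 = 119.2 kPa.
Normally consolidated clay, so the full stress increment lies on the virgin compression line:
S_c = C_c·H/(1+e₀)·log₁₀(σ'_f/σ'_0) = 0.34×2.7/(1+1.18)×log₁₀(119.2/58.702)
    = 0.4211 × 0.30762 = 0.1295 m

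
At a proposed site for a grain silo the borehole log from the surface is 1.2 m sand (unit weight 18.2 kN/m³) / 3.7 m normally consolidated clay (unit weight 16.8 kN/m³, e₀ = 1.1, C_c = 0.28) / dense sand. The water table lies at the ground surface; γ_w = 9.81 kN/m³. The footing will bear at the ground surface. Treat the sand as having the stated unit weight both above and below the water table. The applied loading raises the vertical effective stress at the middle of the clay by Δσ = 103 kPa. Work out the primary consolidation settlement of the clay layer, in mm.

Mid-depth of clay below the ground surface: z = 1.2 + 3.7/2 = 3.05 m.
Total vertical stress at mid-clay: σ_v = 18.2×1.2 + 16.8×1.85 = 52.92 kPa.
Pore pressure: u = 9.81×(3.05 − 0) = 29.921 kPa.
Initial effective stress: σ'_0 = σ_v − u = 52.92 − 29.921 = 22.999 kPa.
Final effective stress: σ'_f = σ'_0 + Δσ = 22.999 + 103 = 126 kPa.
Normally consolidated clay, so the full stress increment lies on the virgin compression line:
S_c = C_c·H/(1+e₀)·log₁₀(σ'_f/σ'_0) = 0.28×3.7/(1+1.1)×log₁₀(126/22.999)
    = 0.49333 × 0.73866 = 0.3644 m

S_c ≈ 364 mm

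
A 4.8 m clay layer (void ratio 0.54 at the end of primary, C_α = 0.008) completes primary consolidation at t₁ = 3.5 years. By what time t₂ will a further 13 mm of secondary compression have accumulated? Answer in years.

S_s = C_α·H/(1+e_p)·log₁₀(t₂/t₁) ⇒ log₁₀(t₂/t₁) = S_s·(1+e_p)/(C_α·H).
log₁₀(t₂/t₁) = 0.013 × (1+0.54) / (0.008×4.8) = 0.5214
t₂ = t₁ × 10^0.5214 = 3.5 × 3.322 = 11.63 years

t₂ ≈ 11.6 years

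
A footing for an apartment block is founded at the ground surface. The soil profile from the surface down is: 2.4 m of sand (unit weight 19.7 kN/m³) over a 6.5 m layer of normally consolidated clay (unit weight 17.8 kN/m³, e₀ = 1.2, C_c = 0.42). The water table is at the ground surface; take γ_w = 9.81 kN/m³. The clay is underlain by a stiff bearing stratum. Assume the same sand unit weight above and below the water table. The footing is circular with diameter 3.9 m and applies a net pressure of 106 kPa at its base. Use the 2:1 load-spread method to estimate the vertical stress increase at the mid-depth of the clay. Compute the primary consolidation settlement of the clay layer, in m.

S_c ≈ 0.164 m

Mid-depth of clay below the ground surface: z = 2.4 + 6.5/2 = 5.65 m.
Total vertical stress at mid-clay: σ_v = 19.7×2.4 + 17.8×3.25 = 105.13 kPa.
Pore pressure: u = 9.81×(5.65 − 0) = 55.427 kPa.
Initial effective stress: σ'_0 = σ_v − u = 105.13 − 55.427 = 49.703 kPa.
Stress increase at mid-clay by the 2:1 spreading method:
Δσ ≈ qD²/(D+z)² = 106×3.9²/(3.9+5.65)² = 17.678 kPa
Final effective stress: σ'_f = σ'_0 + Δσ = 49.703 + 17.678 = 67.381 kPa.
Normally consolidated clay, so the full stress increment lies on the virgin compression line:
S_c = C_c·H/(1+e₀)·log₁₀(σ'_f/σ'_0) = 0.42×6.5/(1+1.2)×log₁₀(67.381/49.703)
    = 1.2409 × 0.13215 = 0.164 m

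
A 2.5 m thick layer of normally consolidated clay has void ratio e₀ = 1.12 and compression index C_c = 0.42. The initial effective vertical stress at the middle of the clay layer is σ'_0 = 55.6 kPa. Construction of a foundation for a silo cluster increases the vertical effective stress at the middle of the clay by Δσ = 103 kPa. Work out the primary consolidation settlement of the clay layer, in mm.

Final effective stress: σ'_f = σ'_0 + Δσ = 55.6 + 103 = 158.6 kPa.
Normally consolidated clay, so the full stress increment lies on the virgin compression line:
S_c = C_c·H/(1+e₀)·log₁₀(σ'_f/σ'_0) = 0.42×2.5/(1+1.12)×log₁₀(158.6/55.6)
    = 0.49528 × 0.45523 = 0.2255 m

S_c ≈ 225 mm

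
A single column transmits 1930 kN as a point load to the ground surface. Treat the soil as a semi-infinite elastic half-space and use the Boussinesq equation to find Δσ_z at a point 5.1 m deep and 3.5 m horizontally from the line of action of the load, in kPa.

Boussinesq vertical stress below a point load on an elastic half-space:
Δσ_z = 3P/(2πz²) · [1 + (r/z)²]^(−5/2)
r/z = 3.5/5.1 = 0.68627; [1+(r/z)²]^(−5/2) = 0.38106.
Δσ_z = 3×1930/(2π×5.1²) × 0.38106 = 35.429 × 0.38106 = 13.5 kPa

Δσ_z ≈ 13.5 kPa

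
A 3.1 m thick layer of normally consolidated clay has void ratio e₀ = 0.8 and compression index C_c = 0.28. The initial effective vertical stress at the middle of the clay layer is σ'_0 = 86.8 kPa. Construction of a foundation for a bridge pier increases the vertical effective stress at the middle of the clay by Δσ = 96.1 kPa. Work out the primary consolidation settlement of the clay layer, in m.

S_c ≈ 0.156 m

Final effective stress: σ'_f = σ'_0 + Δσ = 86.8 + 96.1 = 182.9 kPa.
Normally consolidated clay, so the full stress increment lies on the virgin compression line:
S_c = C_c·H/(1+e₀)·log₁₀(σ'_f/σ'_0) = 0.28×3.1/(1+0.8)×log₁₀(182.9/86.8)
    = 0.48222 × 0.32369 = 0.1561 m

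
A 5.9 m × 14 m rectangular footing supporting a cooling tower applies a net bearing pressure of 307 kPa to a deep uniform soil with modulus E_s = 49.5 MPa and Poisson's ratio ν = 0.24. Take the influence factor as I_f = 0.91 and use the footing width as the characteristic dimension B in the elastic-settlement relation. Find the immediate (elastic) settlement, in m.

S_e ≈ 0.0314 m

Immediate (elastic) settlement: S_e = q·B·(1−ν²)/E_s · I_f.
E_s = 49.5 MPa = 49500 kPa.
S_e = 307 × 5.9 × (1 − 0.24²) / 49500 × 0.91
    = 307 × 5.9 × 0.9424 / 49500 × 0.91
    = 0.03138 m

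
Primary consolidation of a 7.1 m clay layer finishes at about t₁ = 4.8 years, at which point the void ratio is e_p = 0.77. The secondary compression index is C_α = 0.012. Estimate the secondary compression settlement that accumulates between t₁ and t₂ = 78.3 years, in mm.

Secondary compression: S_s = C_α·H/(1+e_p)·log₁₀(t₂/t₁)
S_s = 0.012×7.1/(1+0.77)×log₁₀(78.3/4.8)
    = 0.04814 × 1.213 = 0.05837 m

S_s ≈ 58.4 mm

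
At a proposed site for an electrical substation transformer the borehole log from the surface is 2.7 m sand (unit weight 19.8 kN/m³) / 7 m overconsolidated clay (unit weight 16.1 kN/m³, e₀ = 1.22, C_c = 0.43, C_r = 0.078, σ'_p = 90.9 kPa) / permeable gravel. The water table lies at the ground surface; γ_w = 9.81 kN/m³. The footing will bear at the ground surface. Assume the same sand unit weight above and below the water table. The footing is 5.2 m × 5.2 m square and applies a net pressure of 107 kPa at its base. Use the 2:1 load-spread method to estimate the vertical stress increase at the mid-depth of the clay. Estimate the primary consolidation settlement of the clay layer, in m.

Mid-depth of clay below the ground surface: z = 2.7 + 7/2 = 6.2 m.
Total vertical stress at mid-clay: σ_v = 19.8×2.7 + 16.1×3.5 = 109.81 kPa.
Pore pressure: u = 9.81×(6.2 − 0) = 60.822 kPa.
Initial effective stress: σ'_0 = σ_v − u = 109.81 − 60.822 = 48.988 kPa.
Stress increase at mid-clay by the 2:1 spreading method:
Δσ = qBL/((B+z)(L+z)) = 107×5.2×5.2/((5.2+6.2)(5.2+6.2)) = 22.263 kPa
Final effective stress: σ'_f = 48.988 + 22.263 = 71.251 kPa.
σ'_f = 71.251 ≤ σ'_p = 90.9 kPa, so the clay remains overconsolidated and only the recompression index applies:
S_c = C_r·H/(1+e₀)·log₁₀(σ'_f/σ'_0) = 0.078×7/2.22×log₁₀(71.251/48.988)
    = 0.24595 × 0.1627 = 0.04002 m

S_c ≈ 0.04 m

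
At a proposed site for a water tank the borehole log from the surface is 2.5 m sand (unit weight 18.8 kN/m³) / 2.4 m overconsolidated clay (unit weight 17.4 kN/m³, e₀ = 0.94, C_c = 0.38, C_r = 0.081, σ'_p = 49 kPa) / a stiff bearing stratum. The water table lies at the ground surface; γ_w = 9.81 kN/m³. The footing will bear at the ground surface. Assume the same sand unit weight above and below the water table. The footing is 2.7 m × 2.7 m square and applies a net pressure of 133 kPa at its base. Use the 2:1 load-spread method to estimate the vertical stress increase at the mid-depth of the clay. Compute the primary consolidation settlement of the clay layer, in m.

Mid-depth of clay below the ground surface: z = 2.5 + 2.4/2 = 3.7 m.
Total vertical stress at mid-clay: σ_v = 18.8×2.5 + 17.4×1.2 = 67.88 kPa.
Pore pressure: u = 9.81×(3.7 − 0) = 36.297 kPa.
Initial effective stress: σ'_0 = σ_v − u = 67.88 − 36.297 = 31.583 kPa.
Stress increase at mid-clay by the 2:1 spreading method:
Δσ = qBL/((B+z)(L+z)) = 133×2.7×2.7/((2.7+3.7)(2.7+3.7)) = 23.671 kPa
Final effective stress: σ'_f = 31.583 + 23.671 = 55.254 kPa.
σ'_f = 55.254 > σ'_p = 49 kPa, so the stress path crosses the preconsolidation pressure — recompression up to σ'_p, then virgin compression beyond:
S_c = H/(1+e₀)·[C_r·log₁₀(σ'_p/σ'_0) + C_c·log₁₀(σ'_f/σ'_p)]
    = 2.4/1.94 × [0.081×log₁₀(49/31.583) + 0.38×log₁₀(55.254/49)]
    = 1.2371 × [0.01545 + 0.019824] = 0.04364 m

S_c ≈ 0.0436 m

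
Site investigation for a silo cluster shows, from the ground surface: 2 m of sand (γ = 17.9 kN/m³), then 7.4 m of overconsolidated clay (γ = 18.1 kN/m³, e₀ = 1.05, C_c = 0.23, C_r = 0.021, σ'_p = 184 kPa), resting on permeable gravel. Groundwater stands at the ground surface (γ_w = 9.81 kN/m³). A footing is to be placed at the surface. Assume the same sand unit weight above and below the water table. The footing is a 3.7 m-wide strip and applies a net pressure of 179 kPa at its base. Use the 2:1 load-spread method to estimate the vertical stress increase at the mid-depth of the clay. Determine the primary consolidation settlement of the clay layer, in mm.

Mid-depth of clay below the ground surface: z = 2 + 7.4/2 = 5.7 m.
Total vertical stress at mid-clay: σ_v = 17.9×2 + 18.1×3.7 = 102.77 kPa.
Pore pressure: u = 9.81×(5.7 − 0) = 55.917 kPa.
Initial effective stress: σ'_0 = σ_v − u = 102.77 − 55.917 = 46.853 kPa.
Stress increase at mid-clay by the 2:1 spreading method:
Δσ = qB/(B+z) = 179×3.7/(3.7+5.7) = 70.457 kPa
Final effective stress: σ'_f = 46.853 + 70.457 = 117.31 kPa.
σ'_f = 117.31 ≤ σ'_p = 184 kPa, so the clay remains overconsolidated and only the recompression index applies:
S_c = C_r·H/(1+e₀)·log₁₀(σ'_f/σ'_0) = 0.021×7.4/2.05×log₁₀(117.31/46.853)
    = 0.075806 × 0.3986 = 0.03022 m

S_c ≈ 30.2 mm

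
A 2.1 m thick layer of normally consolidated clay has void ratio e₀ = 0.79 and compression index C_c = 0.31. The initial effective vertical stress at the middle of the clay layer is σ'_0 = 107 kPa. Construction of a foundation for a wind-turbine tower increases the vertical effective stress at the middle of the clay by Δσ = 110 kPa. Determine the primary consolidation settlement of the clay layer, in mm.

S_c ≈ 112 mm

Final effective stress: σ'_f = σ'_0 + Δσ = 107 + 110 = 217 kPa.
Normally consolidated clay, so the full stress increment lies on the virgin compression line:
S_c = C_c·H/(1+e₀)·log₁₀(σ'_f/σ'_0) = 0.31×2.1/(1+0.79)×log₁₀(217/107)
    = 0.36369 × 0.30708 = 0.1117 m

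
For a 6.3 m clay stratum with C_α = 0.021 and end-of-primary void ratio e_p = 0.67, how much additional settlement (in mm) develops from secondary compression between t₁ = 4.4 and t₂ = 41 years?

Secondary compression: S_s = C_α·H/(1+e_p)·log₁₀(t₂/t₁)
S_s = 0.021×6.3/(1+0.67)×log₁₀(41/4.4)
    = 0.07922 × 0.9693 = 0.07679 m

S_s ≈ 76.8 mm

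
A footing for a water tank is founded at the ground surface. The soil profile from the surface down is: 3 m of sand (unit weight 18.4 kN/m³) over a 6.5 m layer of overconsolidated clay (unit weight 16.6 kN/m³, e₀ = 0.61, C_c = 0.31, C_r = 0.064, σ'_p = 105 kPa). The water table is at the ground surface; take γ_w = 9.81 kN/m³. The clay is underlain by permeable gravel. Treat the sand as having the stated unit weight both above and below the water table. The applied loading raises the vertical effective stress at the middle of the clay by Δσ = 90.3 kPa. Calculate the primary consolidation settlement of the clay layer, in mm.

S_c ≈ 237 mm

Mid-depth of clay below the ground surface: z = 3 + 6.5/2 = 6.25 m.
Total vertical stress at mid-clay: σ_v = 18.4×3 + 16.6×3.25 = 109.15 kPa.
Pore pressure: u = 9.81×(6.25 − 0) = 61.312 kPa.
Initial effective stress: σ'_0 = σ_v − u = 109.15 − 61.312 = 47.838 kPa.
Final effective stress: σ'_f = 47.838 + 90.3 = 138.14 kPa.
σ'_f = 138.14 > σ'_p = 105 kPa, so the stress path crosses the preconsolidation pressure — recompression up to σ'_p, then virgin compression beyond:
S_c = H/(1+e₀)·[C_r·log₁₀(σ'_p/σ'_0) + C_c·log₁₀(σ'_f/σ'_p)]
    = 6.5/1.61 × [0.064×log₁₀(105/47.838) + 0.31×log₁₀(138.14/105)]
    = 4.0373 × [0.021851 + 0.03693] = 0.2373 m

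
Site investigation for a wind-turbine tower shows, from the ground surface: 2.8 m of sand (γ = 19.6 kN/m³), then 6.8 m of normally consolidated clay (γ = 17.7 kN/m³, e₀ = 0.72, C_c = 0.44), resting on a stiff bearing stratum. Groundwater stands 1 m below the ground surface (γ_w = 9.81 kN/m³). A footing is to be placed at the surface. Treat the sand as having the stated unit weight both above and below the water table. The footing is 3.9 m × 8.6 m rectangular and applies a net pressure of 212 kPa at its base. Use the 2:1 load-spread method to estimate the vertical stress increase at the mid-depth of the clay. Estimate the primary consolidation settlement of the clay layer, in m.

S_c ≈ 0.42 m

Mid-depth of clay below the ground surface: z = 2.8 + 6.8/2 = 6.2 m.
Total vertical stress at mid-clay: σ_v = 19.6×2.8 + 17.7×3.4 = 115.06 kPa.
Pore pressure: u = 9.81×(6.2 − 1) = 51.012 kPa.
Initial effective stress: σ'_0 = σ_v − u = 115.06 − 51.012 = 64.048 kPa.
Stress increase at mid-clay by the 2:1 spreading method:
Δσ = qBL/((B+z)(L+z)) = 212×3.9×8.6/((3.9+6.2)(8.6+6.2)) = 47.568 kPa
Final effective stress: σ'_f = σ'_0 + Δσ = 64.048 + 47.568 = 111.62 kPa.
Normally consolidated clay, so the full stress increment lies on the virgin compression line:
S_c = C_c·H/(1+e₀)·log₁₀(σ'_f/σ'_0) = 0.44×6.8/(1+0.72)×log₁₀(111.62/64.048)
    = 1.7395 × 0.24124 = 0.4196 m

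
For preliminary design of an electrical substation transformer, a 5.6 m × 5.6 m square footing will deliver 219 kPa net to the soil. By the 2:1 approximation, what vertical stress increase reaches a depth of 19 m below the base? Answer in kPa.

Δσ_z ≈ 11.3 kPa

By the 2:1 method the load spreads at 1 horizontal : 2 vertical, so at depth z the loaded area has grown by z in each plan dimension:
Δσ = qBL/((B+z)(L+z)) = 219×5.6×5.6/((5.6+19)(5.6+19)) = 11.349 kPa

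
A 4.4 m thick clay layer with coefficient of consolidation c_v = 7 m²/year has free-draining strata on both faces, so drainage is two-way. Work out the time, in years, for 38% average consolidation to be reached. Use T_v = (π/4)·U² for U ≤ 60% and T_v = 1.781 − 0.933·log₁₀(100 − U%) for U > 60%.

Drainage path length: H_d = H/2 = 2.2 m (double drainage).
U ≤ 60%: T_v = (π/4)·U² = (π/4)×0.38² = 0.11341.
t = T_v·H_d²/c_v = 0.11341×2.2²/7 = 0.07841 years.

t ≈ 0.0784 years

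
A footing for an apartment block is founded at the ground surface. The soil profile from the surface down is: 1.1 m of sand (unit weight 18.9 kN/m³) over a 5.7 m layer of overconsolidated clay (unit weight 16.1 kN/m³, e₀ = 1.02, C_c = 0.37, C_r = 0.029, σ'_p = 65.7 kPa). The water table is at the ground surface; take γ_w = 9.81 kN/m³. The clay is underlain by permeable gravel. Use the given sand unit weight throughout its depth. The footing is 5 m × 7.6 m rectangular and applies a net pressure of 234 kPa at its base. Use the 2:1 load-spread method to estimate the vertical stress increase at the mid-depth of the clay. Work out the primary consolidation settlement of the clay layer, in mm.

Mid-depth of clay below the ground surface: z = 1.1 + 5.7/2 = 3.95 m.
Total vertical stress at mid-clay: σ_v = 18.9×1.1 + 16.1×2.85 = 66.675 kPa.
Pore pressure: u = 9.81×(3.95 − 0) = 38.75 kPa.
Initial effective stress: σ'_0 = σ_v − u = 66.675 − 38.75 = 27.925 kPa.
Stress increase at mid-clay by the 2:1 spreading method:
Δσ = qBL/((B+z)(L+z)) = 234×5×7.6/((5+3.95)(7.6+3.95)) = 86.019 kPa
Final effective stress: σ'_f = 27.925 + 86.019 = 113.94 kPa.
σ'_f = 113.94 > σ'_p = 65.7 kPa, so the stress path crosses the preconsolidation pressure — recompression up to σ'_p, then virgin compression beyond:
S_c = H/(1+e₀)·[C_r·log₁₀(σ'_p/σ'_0) + C_c·log₁₀(σ'_f/σ'_p)]
    = 5.7/2.02 × [0.029×log₁₀(65.7/27.925) + 0.37×log₁₀(113.94/65.7)]
    = 2.8218 × [0.010776 + 0.088471] = 0.2801 m

S_c ≈ 280 mm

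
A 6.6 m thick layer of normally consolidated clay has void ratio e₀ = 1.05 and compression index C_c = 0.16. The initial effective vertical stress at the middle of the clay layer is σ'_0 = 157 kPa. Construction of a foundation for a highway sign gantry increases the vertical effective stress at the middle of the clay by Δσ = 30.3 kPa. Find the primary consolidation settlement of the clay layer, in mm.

Final effective stress: σ'_f = σ'_0 + Δσ = 157 + 30.3 = 187.3 kPa.
Normally consolidated clay, so the full stress increment lies on the virgin compression line:
S_c = C_c·H/(1+e₀)·log₁₀(σ'_f/σ'_0) = 0.16×6.6/(1+1.05)×log₁₀(187.3/157)
    = 0.51512 × 0.076638 = 0.03948 m

S_c ≈ 39.5 mm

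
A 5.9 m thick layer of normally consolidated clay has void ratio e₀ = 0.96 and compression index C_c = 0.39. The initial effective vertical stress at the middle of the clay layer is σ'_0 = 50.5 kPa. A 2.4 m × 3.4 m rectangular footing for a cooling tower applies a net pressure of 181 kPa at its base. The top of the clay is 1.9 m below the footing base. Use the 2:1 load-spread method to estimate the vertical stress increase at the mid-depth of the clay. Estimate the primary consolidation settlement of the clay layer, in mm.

S_c ≈ 203 mm

Mid-depth of clay below the footing base: z = 1.9 + 5.9/2 = 4.85 m.
Stress increase at mid-clay by the 2:1 spreading method:
Δσ = qBL/((B+z)(L+z)) = 181×2.4×3.4/((2.4+4.85)(3.4+4.85)) = 24.693 kPa
Final effective stress: σ'_f = σ'_0 + Δσ = 50.5 + 24.693 = 75.193 kPa.
Normally consolidated clay, so the full stress increment lies on the virgin compression line:
S_c = C_c·H/(1+e₀)·log₁₀(σ'_f/σ'_0) = 0.39×5.9/(1+0.96)×log₁₀(75.193/50.5)
    = 1.174 × 0.17289 = 0.203 m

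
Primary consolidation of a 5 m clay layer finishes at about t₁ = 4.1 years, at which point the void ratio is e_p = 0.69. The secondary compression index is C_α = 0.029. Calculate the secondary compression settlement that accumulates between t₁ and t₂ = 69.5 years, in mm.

S_s ≈ 105 mm

Secondary compression: S_s = C_α·H/(1+e_p)·log₁₀(t₂/t₁)
S_s = 0.029×5/(1+0.69)×log₁₀(69.5/4.1)
    = 0.0858 × 1.229 = 0.1055 m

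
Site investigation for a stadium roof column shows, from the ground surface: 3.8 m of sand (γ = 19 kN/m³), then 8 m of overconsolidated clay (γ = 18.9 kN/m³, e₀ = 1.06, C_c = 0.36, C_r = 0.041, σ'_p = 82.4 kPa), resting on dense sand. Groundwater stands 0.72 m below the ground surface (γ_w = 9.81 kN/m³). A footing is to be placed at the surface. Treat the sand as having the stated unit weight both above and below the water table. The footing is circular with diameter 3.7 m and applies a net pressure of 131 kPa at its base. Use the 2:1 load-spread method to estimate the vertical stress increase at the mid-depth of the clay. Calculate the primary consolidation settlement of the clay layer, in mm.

Mid-depth of clay below the ground surface: z = 3.8 + 8/2 = 7.8 m.
Total vertical stress at mid-clay: σ_v = 19×3.8 + 18.9×4 = 147.8 kPa.
Pore pressure: u = 9.81×(7.8 − 0.72) = 69.455 kPa.
Initial effective stress: σ'_0 = σ_v − u = 147.8 − 69.455 = 78.345 kPa.
Stress increase at mid-clay by the 2:1 spreading method:
Δσ ≈ qD²/(D+z)² = 131×3.7²/(3.7+7.8)² = 13.561 kPa
Final effective stress: σ'_f = 78.345 + 13.561 = 91.906 kPa.
σ'_f = 91.906 > σ'_p = 82.4 kPa, so the stress path crosses the preconsolidation pressure — recompression up to σ'_p, then virgin compression beyond:
S_c = H/(1+e₀)·[C_r·log₁₀(σ'_p/σ'_0) + C_c·log₁₀(σ'_f/σ'_p)]
    = 8/2.06 × [0.041×log₁₀(82.4/78.345) + 0.36×log₁₀(91.906/82.4)]
    = 3.8835 × [0.00089855 + 0.01707] = 0.06978 m

S_c ≈ 69.8 mm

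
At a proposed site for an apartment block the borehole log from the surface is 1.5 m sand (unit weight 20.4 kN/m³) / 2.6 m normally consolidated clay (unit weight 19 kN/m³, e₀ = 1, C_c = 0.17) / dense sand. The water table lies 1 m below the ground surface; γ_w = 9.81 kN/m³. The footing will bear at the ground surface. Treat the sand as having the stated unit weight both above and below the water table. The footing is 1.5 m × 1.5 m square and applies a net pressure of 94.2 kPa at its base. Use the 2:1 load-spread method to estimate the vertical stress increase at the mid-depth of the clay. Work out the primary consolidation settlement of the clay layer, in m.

S_c ≈ 0.0255 m

Mid-depth of clay below the ground surface: z = 1.5 + 2.6/2 = 2.8 m.
Total vertical stress at mid-clay: σ_v = 20.4×1.5 + 19×1.3 = 55.3 kPa.
Pore pressure: u = 9.81×(2.8 − 1) = 17.658 kPa.
Initial effective stress: σ'_0 = σ_v − u = 55.3 − 17.658 = 37.642 kPa.
Stress increase at mid-clay by the 2:1 spreading method:
Δσ = qBL/((B+z)(L+z)) = 94.2×1.5×1.5/((1.5+2.8)(1.5+2.8)) = 11.463 kPa
Final effective stress: σ'_f = σ'_0 + Δσ = 37.642 + 11.463 = 49.105 kPa.
Normally consolidated clay, so the full stress increment lies on the virgin compression line:
S_c = C_c·H/(1+e₀)·log₁₀(σ'_f/σ'_0) = 0.17×2.6/(1+1)×log₁₀(49.105/37.642)
    = 0.221 × 0.11545 = 0.02551 m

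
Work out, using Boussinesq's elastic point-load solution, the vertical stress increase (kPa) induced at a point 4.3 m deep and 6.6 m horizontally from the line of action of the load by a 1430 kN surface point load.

Boussinesq vertical stress below a point load on an elastic half-space:
Δσ_z = 3P/(2πz²) · [1 + (r/z)²]^(−5/2)
r/z = 6.6/4.3 = 1.5349; [1+(r/z)²]^(−5/2) = 0.048472.
Δσ_z = 3×1430/(2π×4.3²) × 0.048472 = 36.927 × 0.048472 = 1.79 kPa

Δσ_z ≈ 1.79 kPa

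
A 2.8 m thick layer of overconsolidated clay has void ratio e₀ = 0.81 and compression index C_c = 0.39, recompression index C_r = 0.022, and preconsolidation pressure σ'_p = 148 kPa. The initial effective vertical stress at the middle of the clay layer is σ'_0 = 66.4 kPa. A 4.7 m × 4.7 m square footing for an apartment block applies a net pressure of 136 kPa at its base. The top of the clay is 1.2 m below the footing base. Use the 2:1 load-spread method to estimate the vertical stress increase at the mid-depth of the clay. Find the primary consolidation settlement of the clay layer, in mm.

S_c ≈ 9.09 mm

Mid-depth of clay below the footing base: z = 1.2 + 2.8/2 = 2.6 m.
Stress increase at mid-clay by the 2:1 spreading method:
Δσ = qBL/((B+z)(L+z)) = 136×4.7×4.7/((4.7+2.6)(4.7+2.6)) = 56.375 kPa
Final effective stress: σ'_f = 66.4 + 56.375 = 122.78 kPa.
σ'_f = 122.78 ≤ σ'_p = 148 kPa, so the clay remains overconsolidated and only the recompression index applies:
S_c = C_r·H/(1+e₀)·log₁₀(σ'_f/σ'_0) = 0.022×2.8/1.81×log₁₀(122.78/66.4)
    = 0.034034 × 0.26696 = 0.009086 m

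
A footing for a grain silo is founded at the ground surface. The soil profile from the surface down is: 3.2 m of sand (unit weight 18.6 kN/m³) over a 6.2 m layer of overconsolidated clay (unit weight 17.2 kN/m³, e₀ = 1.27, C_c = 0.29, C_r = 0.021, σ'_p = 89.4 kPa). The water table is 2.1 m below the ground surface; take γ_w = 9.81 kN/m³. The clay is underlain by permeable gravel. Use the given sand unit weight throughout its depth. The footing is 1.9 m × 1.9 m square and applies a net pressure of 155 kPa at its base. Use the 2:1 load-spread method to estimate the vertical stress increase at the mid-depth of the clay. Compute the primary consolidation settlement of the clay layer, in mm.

S_c ≈ 2.74 mm

Mid-depth of clay below the ground surface: z = 3.2 + 6.2/2 = 6.3 m.
Total vertical stress at mid-clay: σ_v = 18.6×3.2 + 17.2×3.1 = 112.84 kPa.
Pore pressure: u = 9.81×(6.3 − 2.1) = 41.202 kPa.
Initial effective stress: σ'_0 = σ_v − u = 112.84 − 41.202 = 71.638 kPa.
Stress increase at mid-clay by the 2:1 spreading method:
Δσ = qBL/((B+z)(L+z)) = 155×1.9×1.9/((1.9+6.3)(1.9+6.3)) = 8.3217 kPa
Final effective stress: σ'_f = 71.638 + 8.3217 = 79.96 kPa.
σ'_f = 79.96 ≤ σ'_p = 89.4 kPa, so the clay remains overconsolidated and only the recompression index applies:
S_c = C_r·H/(1+e₀)·log₁₀(σ'_f/σ'_0) = 0.021×6.2/2.27×log₁₀(79.96/71.638)
    = 0.057357 × 0.047729 = 0.002738 m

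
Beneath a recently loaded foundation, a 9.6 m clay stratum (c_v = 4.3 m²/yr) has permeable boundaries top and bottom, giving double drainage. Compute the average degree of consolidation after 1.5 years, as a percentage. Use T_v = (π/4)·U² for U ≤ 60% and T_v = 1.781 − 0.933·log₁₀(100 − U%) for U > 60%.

U ≈ 59.7 %

Drainage path length: H_d = H/2 = 4.8 m (double drainage).
T_v = c_v·t/H_d² = 4.3×1.5/4.8² = 0.27995.
T_v = 0.27995 corresponds to the U ≤ 60% branch:
U = √(4T_v/π) = 0.597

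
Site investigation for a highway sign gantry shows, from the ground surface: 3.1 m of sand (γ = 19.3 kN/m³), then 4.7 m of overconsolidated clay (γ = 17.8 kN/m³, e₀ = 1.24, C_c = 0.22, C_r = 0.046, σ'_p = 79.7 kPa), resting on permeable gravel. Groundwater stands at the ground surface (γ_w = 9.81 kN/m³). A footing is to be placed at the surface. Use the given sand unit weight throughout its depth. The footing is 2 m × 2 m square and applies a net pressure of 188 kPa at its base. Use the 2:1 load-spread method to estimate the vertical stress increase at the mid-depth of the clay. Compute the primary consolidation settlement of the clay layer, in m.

S_c ≈ 0.0104 m

Mid-depth of clay below the ground surface: z = 3.1 + 4.7/2 = 5.45 m.
Total vertical stress at mid-clay: σ_v = 19.3×3.1 + 17.8×2.35 = 101.66 kPa.
Pore pressure: u = 9.81×(5.45 − 0) = 53.465 kPa.
Initial effective stress: σ'_0 = σ_v − u = 101.66 − 53.465 = 48.195 kPa.
Stress increase at mid-clay by the 2:1 spreading method:
Δσ = qBL/((B+z)(L+z)) = 188×2×2/((2+5.45)(2+5.45)) = 13.549 kPa
Final effective stress: σ'_f = 48.195 + 13.549 = 61.744 kPa.
σ'_f = 61.744 ≤ σ'_p = 79.7 kPa, so the clay remains overconsolidated and only the recompression index applies:
S_c = C_r·H/(1+e₀)·log₁₀(σ'_f/σ'_0) = 0.046×4.7/2.24×log₁₀(61.744/48.195)
    = 0.096517 × 0.10759 = 0.01038 m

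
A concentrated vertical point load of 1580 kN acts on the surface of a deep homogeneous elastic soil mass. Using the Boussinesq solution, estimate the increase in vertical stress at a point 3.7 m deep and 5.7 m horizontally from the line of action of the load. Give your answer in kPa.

Δσ_z ≈ 2.64 kPa

Boussinesq vertical stress below a point load on an elastic half-space:
Δσ_z = 3P/(2πz²) · [1 + (r/z)²]^(−5/2)
r/z = 5.7/3.7 = 1.5405; [1+(r/z)²]^(−5/2) = 0.047849.
Δσ_z = 3×1580/(2π×3.7²) × 0.047849 = 55.106 × 0.047849 = 2.637 kPa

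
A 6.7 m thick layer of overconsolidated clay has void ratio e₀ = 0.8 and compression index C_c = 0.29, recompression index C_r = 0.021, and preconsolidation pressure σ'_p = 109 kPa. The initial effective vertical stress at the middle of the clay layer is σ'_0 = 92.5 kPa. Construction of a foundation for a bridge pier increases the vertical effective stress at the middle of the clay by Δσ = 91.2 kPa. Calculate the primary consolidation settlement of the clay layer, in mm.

S_c ≈ 250 mm

Final effective stress: σ'_f = 92.5 + 91.2 = 183.7 kPa.
σ'_f = 183.7 > σ'_p = 109 kPa, so the stress path crosses the preconsolidation pressure — recompression up to σ'_p, then virgin compression beyond:
S_c = H/(1+e₀)·[C_r·log₁₀(σ'_p/σ'_0) + C_c·log₁₀(σ'_f/σ'_p)]
    = 6.7/1.8 × [0.021×log₁₀(109/92.5) + 0.29×log₁₀(183.7/109)]
    = 3.7222 × [0.001497 + 0.065738] = 0.2503 m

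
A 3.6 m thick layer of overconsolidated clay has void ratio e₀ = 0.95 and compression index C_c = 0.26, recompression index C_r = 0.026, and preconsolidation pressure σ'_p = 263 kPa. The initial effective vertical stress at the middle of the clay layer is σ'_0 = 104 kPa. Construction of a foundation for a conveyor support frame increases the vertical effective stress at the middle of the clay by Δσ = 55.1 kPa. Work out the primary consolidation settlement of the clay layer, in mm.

Final effective stress: σ'_f = 104 + 55.1 = 159.1 kPa.
σ'_f = 159.1 ≤ σ'_p = 263 kPa, so the clay remains overconsolidated and only the recompression index applies:
S_c = C_r·H/(1+e₀)·log₁₀(σ'_f/σ'_0) = 0.026×3.6/1.95×log₁₀(159.1/104)
    = 0.048001 × 0.18464 = 0.008863 m

S_c ≈ 8.86 mm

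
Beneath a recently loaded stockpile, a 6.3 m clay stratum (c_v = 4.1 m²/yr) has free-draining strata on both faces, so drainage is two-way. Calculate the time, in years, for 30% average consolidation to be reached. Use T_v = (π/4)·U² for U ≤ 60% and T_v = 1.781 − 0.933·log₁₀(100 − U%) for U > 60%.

t ≈ 0.171 years

Drainage path length: H_d = H/2 = 3.15 m (double drainage).
U ≤ 60%: T_v = (π/4)·U² = (π/4)×0.3² = 0.070686.
t = T_v·H_d²/c_v = 0.070686×3.15²/4.1 = 0.1711 years.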